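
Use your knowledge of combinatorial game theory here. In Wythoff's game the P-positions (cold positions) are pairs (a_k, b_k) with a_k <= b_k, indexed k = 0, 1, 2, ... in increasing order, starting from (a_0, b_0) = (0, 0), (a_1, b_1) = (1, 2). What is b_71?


By Wythoff's theorem, a_k = floor(k * phi) and b_k = floor(k * phi^2) = a_k + k, where phi = (1 + sqrt(5))/2 is the golden ratio.
phi = (1 + sqrt(5))/2 = 1.618034
phi^2 = phi + 1 = 2.618034
k = 71
k * phi^2 = 71 * 2.618034 = 185.880413
b_71 = floor(k * phi^2) = 185 (check: a_71 + k = 114 + 71 = 185)

185


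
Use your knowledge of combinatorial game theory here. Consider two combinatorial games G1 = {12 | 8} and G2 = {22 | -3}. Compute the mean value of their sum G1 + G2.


G1 = {12 | 8}, G2 = {22 | -3}
Each is a switch {a | b} with numbers a > b; its mean value is (a + b)/2, and mean value is additive over game sums: m(G1 + G2) = m(G1) + m(G2).
Mean of G1 = (12 + (8))/2 = 20/2 = 10
Mean of G2 = (22 + (-3))/2 = 19/2 = 19/2
Mean of G1 + G2 = 10 + 19/2 = 39/2

39/2


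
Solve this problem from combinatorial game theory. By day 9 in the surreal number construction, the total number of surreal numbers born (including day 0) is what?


Day 0: {|} = 0 is born. Count = 1.
Day n: the number of surreal numbers born by day n is 2^(n+1) - 1.
By day 0: 2^1 - 1 = 1
By day 1: 2^2 - 1 = 3
By day 2: 2^3 - 1 = 7
By day 3: 2^4 - 1 = 15
By day 4: 2^5 - 1 = 31
By day 5: 2^6 - 1 = 63
By day 6: 2^7 - 1 = 127
By day 7: 2^8 - 1 = 255
By day 8: 2^9 - 1 = 511
By day 9: 2^10 - 1 = 1023
By day 9: 1023 surreal numbers.

1023


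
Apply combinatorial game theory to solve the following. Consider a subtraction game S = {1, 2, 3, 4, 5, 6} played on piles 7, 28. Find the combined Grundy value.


Subtraction set: {1, 2, 3, 4, 5, 6}
For this subtraction set, G(n) = n mod 7 (period = max + 1 = 7).
Pile 1 (size 7): G(7) = 7 mod 7 = 0
Pile 2 (size 28): G(28) = 28 mod 7 = 0
Total Grundy value = XOR of all: 0 XOR 0 = 0

0


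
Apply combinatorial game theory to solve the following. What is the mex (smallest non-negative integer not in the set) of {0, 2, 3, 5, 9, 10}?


Set = {0, 2, 3, 5, 9, 10}
0 is in the set.
1 is NOT in the set. This is the mex.
mex = 1

1


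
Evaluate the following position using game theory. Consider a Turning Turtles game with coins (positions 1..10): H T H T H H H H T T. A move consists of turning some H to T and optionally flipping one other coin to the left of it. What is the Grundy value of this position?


Coins: H T H T H H H H T T
Key fact: a single head at position k behaves exactly like a Nim heap of size k (turning it to T and optionally flipping a coin at j < k corresponds to moving the heap from k to j, or to 0), and heads combine as a disjunctive sum (two heads at the same place would cancel, matching j XOR j = 0). So the Nim-value is the XOR of the 1-indexed positions of the heads.
Face-up positions (1-indexed): [1, 3, 5, 6, 7, 8]
XOR 0 with 1: 0 XOR 1 = 1
XOR 1 with 3: 1 XOR 3 = 2
XOR 2 with 5: 2 XOR 5 = 7
XOR 7 with 6: 7 XOR 6 = 1
XOR 1 with 7: 1 XOR 7 = 6
XOR 6 with 8: 6 XOR 8 = 14
Nim-value = 14

14


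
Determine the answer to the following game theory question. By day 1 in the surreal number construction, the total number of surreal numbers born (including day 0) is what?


Day 0: {|} = 0 is born. Count = 1.
Day n: the number of surreal numbers born by day n is 2^(n+1) - 1.
By day 0: 2^1 - 1 = 1
By day 1: 2^2 - 1 = 3
By day 1: 3 surreal numbers.

3


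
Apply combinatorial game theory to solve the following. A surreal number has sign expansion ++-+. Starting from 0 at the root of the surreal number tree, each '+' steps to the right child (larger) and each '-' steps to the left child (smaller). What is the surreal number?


Sign expansion: ++-+
Rule: track bounds (lo, hi), initially (-inf, +inf). On '+', the current value becomes lo and we move to the simplest number in (value, hi): value + 1 if hi = +inf, otherwise the midpoint (value + hi)/2. On '-', the current value becomes hi and we move to value - 1 if lo = -inf, otherwise the midpoint (lo + value)/2.
Start at 0.
Step 1: sign = +, move right. Bounds: (0, +inf). Value = 1
Step 2: sign = +, move right. Bounds: (1, +inf). Value = 2
Step 3: sign = -, move left. Bounds: (1, 2). Value = 3/2
Step 4: sign = +, move right. Bounds: (3/2, 2). Value = 7/4
The surreal number with sign expansion ++-+ is 7/4.

7/4


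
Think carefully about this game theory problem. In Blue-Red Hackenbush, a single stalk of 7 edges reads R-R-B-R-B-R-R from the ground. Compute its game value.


Edges (from ground): R-R-B-R-B-R-R
By Berlekamp's sign-expansion rule, a Blue-Red Hackenbush stalk has the value of the surreal number whose sign sequence is the edge sequence with B -> + and R -> -.
Sign sequence: --+-+--
Trace the sign expansion in the surreal number tree, starting from 0:
Edge 1: R (sign -) -> bounds (-inf, 0), value = -1
Edge 2: R (sign -) -> bounds (-inf, -1), value = -2
Edge 3: B (sign +) -> bounds (-2, -1), value = -3/2
Edge 4: R (sign -) -> bounds (-2, -3/2), value = -7/4
Edge 5: B (sign +) -> bounds (-7/4, -3/2), value = -13/8
Edge 6: R (sign -) -> bounds (-7/4, -13/8), value = -27/16
Edge 7: R (sign -) -> bounds (-7/4, -27/16), value = -55/32
Game value = -55/32

-55/32


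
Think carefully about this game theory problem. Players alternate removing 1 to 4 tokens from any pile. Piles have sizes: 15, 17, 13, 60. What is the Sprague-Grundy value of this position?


Subtraction set: {1, 2, 3, 4}
For this subtraction set, G(n) = n mod 5 (period = max + 1 = 5).
Pile 1 (size 15): G(15) = 15 mod 5 = 0
Pile 2 (size 17): G(17) = 17 mod 5 = 2
Pile 3 (size 13): G(13) = 13 mod 5 = 3
Pile 4 (size 60): G(60) = 60 mod 5 = 0
Total Grundy value = XOR of all: 0 XOR 2 XOR 3 XOR 0 = 1

1


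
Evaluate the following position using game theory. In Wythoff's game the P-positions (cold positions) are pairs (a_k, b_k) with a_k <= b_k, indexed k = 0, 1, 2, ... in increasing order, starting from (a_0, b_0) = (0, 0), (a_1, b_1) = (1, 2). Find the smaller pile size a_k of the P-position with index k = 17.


By Wythoff's theorem, a_k = floor(k * phi) and b_k = floor(k * phi^2) = a_k + k, where phi = (1 + sqrt(5))/2 is the golden ratio.
phi = (1 + sqrt(5))/2 = 1.618034
k = 17
k * phi = 17 * 1.618034 = 27.506578
a_17 = floor(k * phi) = 27

27


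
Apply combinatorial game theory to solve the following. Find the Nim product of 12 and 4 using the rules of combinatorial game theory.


Nim multiplication is bilinear over XOR: (u XOR v) * w = (u*w) XOR (v*w).
So we split each operand into its bit components and XOR the pairwise Nim products.
12 = 4 + 8 (as XOR of powers of 2).
4 = 4 (as XOR of powers of 2).
Using the standard Nim-product table on single bits:
  2*2 = 3,   2*4 = 8,   2*8 = 12,
  4*4 = 6,   4*8 = 11,  8*8 = 13,
and  1*x = x (identity), k*l = l*k (commutative).
Pairwise Nim products:
  4 * 4 = 6
  8 * 4 = 11
XOR them: 6 XOR 11 = 13.
Result: 12 * 4 = 13 (in Nim).

13


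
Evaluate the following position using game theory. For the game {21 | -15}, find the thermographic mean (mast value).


Game = {21 | -15}, a switch {a | b} with numbers a > b.
Its thermograph has left wall a - t and right wall b + t, which meet at t = (a - b)/2, where both equal (a + b)/2. So the mast (mean value) is at (a + b)/2.
Mean = (21 + (-15))/2 = 6/2 = 3

3


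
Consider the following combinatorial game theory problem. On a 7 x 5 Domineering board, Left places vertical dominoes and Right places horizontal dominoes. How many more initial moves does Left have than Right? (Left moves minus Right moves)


Board is 7 x 5 (rows x cols).
Left (vertical) placements: (rows-1) * cols = 6 * 5 = 30
Right (horizontal) placements: rows * (cols-1) = 7 * 4 = 28
Advantage = Left - Right = 30 - 28 = 2

2


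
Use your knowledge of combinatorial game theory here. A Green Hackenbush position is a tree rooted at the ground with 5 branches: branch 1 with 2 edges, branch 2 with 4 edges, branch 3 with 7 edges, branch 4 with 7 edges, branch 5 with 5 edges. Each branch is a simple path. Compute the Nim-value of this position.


The tree has 5 branches from the ground vertex.
In Green Hackenbush, the Nim-value of a simple path of length k is k.
Branch 1: length 2, Nim-value = 2
Branch 2: length 4, Nim-value = 4
Branch 3: length 7, Nim-value = 7
Branch 4: length 7, Nim-value = 7
Branch 5: length 5, Nim-value = 5
Total Nim-value = XOR of all branch values:
0 XOR 2 = 2
2 XOR 4 = 6
6 XOR 7 = 1
1 XOR 7 = 6
6 XOR 5 = 3
Nim-value of the tree = 3

3


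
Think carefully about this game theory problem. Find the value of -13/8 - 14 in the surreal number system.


x = -13/8, y = 14
Converting to common denominator: 8
x = -13/8, y = 112/8
x - y = -13/8 - 14 = -125/8

-125/8


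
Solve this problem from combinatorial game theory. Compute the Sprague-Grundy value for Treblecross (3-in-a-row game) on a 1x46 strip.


Treblecross: place X on empty cells; 3-in-a-row wins.
Playing within two cells of an existing X lets the opponent win at once, so sensible play treats the cells i-2..i+2 around each X as dead. The player left with no safe cell loses, so this is a normal-play take-away game on strips of safe cells.
Placing X at cell i (0-indexed) of a strip of k safe cells leaves independent strips of sizes max(0, i-2) and max(0, k-i-3). Hence G(k) = mex{ G(max(0,i-2)) XOR G(max(0,k-i-3)) : 0 <= i < k }, with G(0) = 0.
G(1): splits (0,0):0^0=0 -> mex({0}) = 1
G(2): splits (0,0):0^0=0 -> mex({0}) = 1
G(3): splits (0,0):0^0=0 -> mex({0}) = 1
G(4): splits (0,1):0^1=1 (0,0):0^0=0 -> mex({0, 1}) = 2
G(5): splits (0,2):0^1=1 (0,1):0^1=1 (0,0):0^0=0 -> mex({0, 1}) = 2
G(6) = mex({1}) = 0
G(7) = mex({0, 1, 2}) = 3
G(8) = mex({0, 1, 2}) = 3
G(9) = mex({0, 2}) = 1
G(10) = mex({0, 2, 3}) = 1
G(11) = mex({0, 3}) = 1
G(12) = mex({1, 3}) = 0
G(13) = mex({0, 1, 2, 3}) = 4
G(14) = mex({0, 1, 2}) = 3
G(15) = mex({0, 1, 2}) = 3
G(16) = mex({0, 1, 2, 4}) = 3
G(17) = mex({0, 1, 3, 4}) = 2
G(18) = mex({0, 1, 3, 4}) = 2
G(19) = mex({0, 1, 3, 5}) = 2
G(20) = mex({0, 1, 2, 3, 5}) = 4
G(21) = mex({0, 1, 2, 3, 5}) = 4
G(22) = mex({1, 2, 6}) = 0
G(23) = mex({0, 1, 2, 3, 4, 6}) = 5
G(24) = mex({0, 1, 2, 3, 4}) = 5
G(25) = mex({0, 1, 3, 4, 7}) = 2
G(26) = mex({0, 1, 3, 4, 5, 7}) = 2
G(27) = mex({0, 1, 3, 5}) = 2
G(28) = mex({0, 1, 2, 5}) = 3
G(29) = mex({0, 1, 2, 4, 5, 6}) = 3
G(30) = mex({1, 2, 4, 6}) = 0
G(31) = mex({0, 1, 2, 3, 4, 6}) = 5
G(32) = mex({1, 2, 3, 4, 7}) = 0
G(33) = mex({0, 3, 7}) = 1
G(34) = mex({0, 2, 3, 5, 7}) = 1
G(35) = mex({0, 2, 3, 5, 6}) = 1
G(36) = mex({0, 1, 2, 5, 6}) = 3
G(37) = mex({0, 1, 2, 4, 5, 6}) = 3
G(38) = mex({0, 1, 2, 4}) = 3
G(39) = mex({0, 1, 2, 3, 4, 7}) = 5
G(40) = mex({0, 1, 2, 3, 4, 5, 7}) = 6
G(41) = mex({0, 1, 2, 3, 5, 7}) = 4
G(42) = mex({0, 1, 2, 3, 5, 6, 7}) = 4
G(43) = mex({0, 2, 3, 5, 6}) = 1
G(44) = mex({1, 2, 3, 4, 5, 6}) = 0
G(45) = mex({0, 1, 2, 3, 4, 6, 7}) = 5
G(46) = mex({0, 1, 2, 3, 4, 7}) = 5
Therefore G(46) = 5.

5


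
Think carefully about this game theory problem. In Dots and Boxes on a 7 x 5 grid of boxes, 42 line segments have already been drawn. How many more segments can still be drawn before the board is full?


Grid: 7 x 5 boxes, i.e. 8 rows and 6 columns of dots.
Horizontal edges: (rows + 1) * cols = 8 * 5 = 40
Vertical edges: rows * (cols + 1) = 7 * 6 = 42
Total edges: 40 + 42 = 82
Edges drawn: 42
Remaining: 82 - 42 = 40

40


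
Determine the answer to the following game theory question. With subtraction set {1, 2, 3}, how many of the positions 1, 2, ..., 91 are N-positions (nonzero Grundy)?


Subtraction set S = {1, 2, 3}, so G(n) = n mod 4.
G(n) = 0 when n is a multiple of 4.
Multiples of 4 in [1, 91]: 22
N-positions (nonzero Grundy) = 91 - 22 = 69

69


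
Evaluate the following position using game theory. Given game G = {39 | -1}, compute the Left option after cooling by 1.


Original game: {39 | -1} (a switch {a | b} with a > b).
Cooling by t (for t below the temperature (a - b)/2 = 20) taxes each move by t: {a | b} cooled by t is {a - t | b + t}.
Cooling amount: t = 1
Cooled Left option: 39 - 1 = 38
Cooled Right option: -1 + 1 = 0
Cooled game: {38 | 0}
Left option = 38

38


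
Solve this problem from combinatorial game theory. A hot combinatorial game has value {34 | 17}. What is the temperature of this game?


The game is {34 | 17}, a switch {a | b} with numbers a > b.
Cooling {a | b} by t gives {a - t | b + t}, which stops being hot when a - t = b + t, i.e. at t = (a - b)/2. So the temperature of a switch is (a - b)/2.
Temperature = (Left option - Right option) / 2
= (34 - (17)) / 2
= 17 / 2
= 17/2

17/2


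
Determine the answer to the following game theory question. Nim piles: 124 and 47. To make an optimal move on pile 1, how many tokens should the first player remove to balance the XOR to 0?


Piles: 124 and 47
Current XOR: 124 XOR 47 = 83 (non-zero, so this is an N-position).
To make the XOR zero, we need to find a move that balances the piles.
For pile 1 (size 124): target = 124 XOR 83 = 47
We reduce pile 1 from 124 to 47.
Tokens removed: 124 - 47 = 77
Verification: 47 XOR 47 = 0

77


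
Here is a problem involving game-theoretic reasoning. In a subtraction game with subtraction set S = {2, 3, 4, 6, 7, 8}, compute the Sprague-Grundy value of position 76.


The subtraction set is S = {2, 3, 4, 6, 7, 8}.
G(k) = mex{ G(k - s) : s in S, s <= k }. We compute iteratively: G(0) = 0.
G(1) = mex({}) = 0
G(2) = mex({0}) = 1
G(3) = mex({0}) = 1
G(4) = mex({0, 1}) = 2
G(5) = mex({0, 1}) = 2
G(6) = mex({0, 1, 2}) = 3
G(7) = mex({0, 1, 2}) = 3
G(8) = mex({0, 1, 2, 3}) = 4
G(9) = mex({0, 1, 2, 3}) = 4
G(10) = mex({1, 2, 3, 4}) = 0
G(11) = mex({1, 2, 3, 4}) = 0
G(12) = mex({0, 2, 3, 4}) = 1
G(13) = mex({0, 2, 3, 4}) = 1
G(14) = mex({0, 1, 3, 4}) = 2
G(15) = mex({0, 1, 3, 4}) = 2
G(16) = mex({0, 1, 2, 4}) = 3
G(17) = mex({0, 1, 2, 4}) = 3
Observe that G(10)..G(17) = 0, 0, 1, 1, 2, 2, 3, 3 repeats G(0)..G(7) = 0, 0, 1, 1, 2, 2, 3, 3.
For k >= max(S) = 8, G(k) is determined by the previous 8 values G(k-8)..G(k-1); a window of 8 consecutive values has recurred shifted by 10, so by induction G(k + 10) = G(k) for all k >= 0: the sequence is periodic from the start with period 10.
One period: G(0..9) = 0, 0, 1, 1, 2, 2, 3, 3, 4, 4.
76 mod 10 = 6, so G(76) = G(6) = 3.

3


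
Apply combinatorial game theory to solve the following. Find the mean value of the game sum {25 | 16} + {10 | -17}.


G1 = {25 | 16}, G2 = {10 | -17}
Each is a switch {a | b} with numbers a > b; its mean value is (a + b)/2, and mean value is additive over game sums: m(G1 + G2) = m(G1) + m(G2).
Mean of G1 = (25 + (16))/2 = 41/2 = 41/2
Mean of G2 = (10 + (-17))/2 = -7/2 = -7/2
Mean of G1 + G2 = 41/2 + -7/2 = 17

17


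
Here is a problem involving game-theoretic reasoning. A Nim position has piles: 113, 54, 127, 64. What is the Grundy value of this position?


We need the XOR (exclusive or) of all pile sizes.
After XOR-ing pile 1 (size 113): 0 XOR 113 = 113
After XOR-ing pile 2 (size 54): 113 XOR 54 = 71
After XOR-ing pile 3 (size 127): 71 XOR 127 = 56
After XOR-ing pile 4 (size 64): 56 XOR 64 = 120
The Nim-value of this position is 120.

120


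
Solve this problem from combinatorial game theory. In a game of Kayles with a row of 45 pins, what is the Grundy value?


Kayles: a move removes 1 or 2 adjacent pins from a contiguous row.
Removing pins from a row of k leaves two independent rows (a, b) with a + b = k - 1 (one pin) or a + b = k - 2 (two pins); an end removal gives a = 0.
By Sprague-Grundy, G(k) = mex{ G(a) XOR G(b) } over all these splits. G(0) = 0.
G(1): splits (0,0):0^0=0 -> mex({0}) = 1
G(2): splits (0,1):0^1=1 (0,0):0^0=0 -> mex({0, 1}) = 2
G(3): splits (0,2):0^2=2 (1,1):1^1=0 (0,1):0^1=1 -> mex({0, 1, 2}) = 3
G(4): splits (0,3):0^3=3 (1,2):1^2=3 (0,2):0^2=2 (1,1):1^1=0 -> mex({0, 2, 3}) = 1
G(5): splits (0,4):0^1=1 (1,3):1^3=2 (2,2):2^2=0 (0,3):0^3=3 (1,2):1^2=3 -> mex({0, 1, 2, 3}) = 4
G(6) = mex({0, 1, 2, 4}) = 3
G(7) = mex({0, 1, 3, 4, 5}) = 2
G(8) = mex({0, 2, 3, 5, 6}) = 1
G(9) = mex({0, 1, 2, 3, 6, 7}) = 4
G(10) = mex({0, 1, 3, 4, 5, 7}) = 2
G(11) = mex({0, 1, 2, 3, 4, 5}) = 6
G(12) = mex({0, 1, 2, 3, 5, 6, 7}) = 4
G(13) = mex({0, 2, 3, 4, 6, 7}) = 1
G(14) = mex({0, 1, 4, 5, 6, 7}) = 2
G(15) = mex({0, 1, 2, 3, 4, 5, 6}) = 7
G(16) = mex({0, 2, 3, 5, 6, 7}) = 1
G(17) = mex({0, 1, 2, 3, 5, 6, 7}) = 4
G(18) = mex({0, 1, 2, 4, 5, 6}) = 3
G(19) = mex({0, 1, 3, 4, 5, 7}) = 2
G(20) = mex({0, 2, 3, 4, 5, 6, 7}) = 1
G(21) = mex({0, 1, 2, 3, 5, 6, 7}) = 4
G(22) = mex({0, 1, 2, 3, 4, 5, 7}) = 6
G(23) = mex({0, 1, 2, 3, 4, 5, 6}) = 7
G(24) = mex({0, 1, 2, 3, 5, 6, 7}) = 4
G(25) = mex({0, 2, 3, 4, 6, 7}) = 1
G(26) = mex({0, 1, 3, 4, 5, 6, 7}) = 2
G(27) = mex({0, 1, 2, 3, 4, 5, 6, 7}) = 8
G(28) = mex({0, 1, 2, 3, 4, 6, 7, 8}) = 5
G(29) = mex({0, 1, 2, 3, 5, 6, 7, 8, 9}) = 4
G(30) = mex({0, 1, 2, 3, 4, 5, 6, 9, 10}) = 7
G(31) = mex({0, 1, 3, 4, 5, 7, 10, 11}) = 2
G(32) = mex({0, 2, 3, 4, 5, 6, 7, 9, 11}) = 1
G(33) = mex({0, 1, 2, 3, 4, 5, 6, 7, 9, 12}) = 8
G(34) = mex({0, 1, 2, 3, 4, 5, 7, 8, 11, 12}) = 6
G(35) = mex({0, 1, 2, 3, 4, 5, 6, 8, 9, 10, 11}) = 7
G(36) = mex({0, 1, 2, 3, 5, 6, 7, 9, 10}) = 4
G(37) = mex({0, 2, 3, 4, 6, 7, 9, 10, 11, 12}) = 1
G(38) = mex({0, 1, 3, 4, 5, 6, 7, 9, 10, 11, 12}) = 2
G(39) = mex({0, 1, 2, 4, 5, 6, 7, 9, 10, 12, 14}) = 3
G(40) = mex({0, 2, 3, 4, 6, 7, 11, 12, 14}) = 1
G(41) = mex({0, 1, 2, 3, 5, 6, 7, 9, 10, 11, 12}) = 4
G(42) = mex({0, 1, 2, 3, 4, 5, 6, 9, 10}) = 7
G(43) = mex({0, 1, 3, 4, 5, 7, 9, 10, 12, 15}) = 2
G(44) = mex({0, 2, 3, 4, 5, 6, 7, 9, 10, 12, 15}) = 1
G(45) = mex({0, 1, 2, 3, 4, 5, 6, 7, 9, 10, 12, 14}) = 8
Therefore G(45) = 8.

8


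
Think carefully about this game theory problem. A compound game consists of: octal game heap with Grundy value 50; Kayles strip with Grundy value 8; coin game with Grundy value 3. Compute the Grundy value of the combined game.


By the Sprague-Grundy theorem, the Grundy value of a sum of games is the XOR of individual Grundy values.
octal game heap: Grundy value = 50. Running XOR: 0 XOR 50 = 50
Kayles strip: Grundy value = 8. Running XOR: 50 XOR 8 = 58
coin game: Grundy value = 3. Running XOR: 58 XOR 3 = 57
The combined Grundy value is 57.

57


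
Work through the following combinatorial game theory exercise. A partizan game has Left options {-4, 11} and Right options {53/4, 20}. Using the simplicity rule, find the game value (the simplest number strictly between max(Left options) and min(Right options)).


Left options: {-4, 11}, max = 11
Right options: {53/4, 20}, min = 53/4
All options are numbers and max(Left) < min(Right), so by the simplicity theorem the value is the simplest (earliest-born) number strictly between 11 and 53/4.
Integers 12 through 13 all lie strictly between 11 and 53/4.
Among integers, the simplest (lowest birthday = smallest |n|; 0 is born on day 0, +-n on day n) is 12.
No non-integer in the interval can be simpler: if x is a non-integer in the interval, then floor(x) or ceil(x) also lies in the interval (the interval contains an integer), and both are proper prefixes of x's sign expansion, i.e. born earlier. So the game value is 12.
Game value = 12

12


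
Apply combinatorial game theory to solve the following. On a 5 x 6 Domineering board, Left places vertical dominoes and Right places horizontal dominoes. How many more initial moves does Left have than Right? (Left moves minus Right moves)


Board is 5 x 6 (rows x cols).
Left (vertical) placements: (rows-1) * cols = 4 * 6 = 24
Right (horizontal) placements: rows * (cols-1) = 5 * 5 = 25
Advantage = Left - Right = 24 - 25 = -1

-1


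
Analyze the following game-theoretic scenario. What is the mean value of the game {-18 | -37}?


Game = {-18 | -37}, a switch {a | b} with numbers a > b.
Its thermograph has left wall a - t and right wall b + t, which meet at t = (a - b)/2, where both equal (a + b)/2. So the mast (mean value) is at (a + b)/2.
Mean = (-18 + (-37))/2 = -55/2 = -55/2

-55/2


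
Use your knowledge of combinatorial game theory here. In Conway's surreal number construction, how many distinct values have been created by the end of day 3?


Day 0: {|} = 0 is born. Count = 1.
Day n: the number of surreal numbers born by day n is 2^(n+1) - 1.
By day 0: 2^1 - 1 = 1
By day 1: 2^2 - 1 = 3
By day 2: 2^3 - 1 = 7
By day 3: 2^4 - 1 = 15
By day 3: 15 surreal numbers.

15


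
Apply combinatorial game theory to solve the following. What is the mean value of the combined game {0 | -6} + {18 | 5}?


G1 = {0 | -6}, G2 = {18 | 5}
Each is a switch {a | b} with numbers a > b; its mean value is (a + b)/2, and mean value is additive over game sums: m(G1 + G2) = m(G1) + m(G2).
Mean of G1 = (0 + (-6))/2 = -6/2 = -3
Mean of G2 = (18 + (5))/2 = 23/2 = 23/2
Mean of G1 + G2 = -3 + 23/2 = 17/2

17/2


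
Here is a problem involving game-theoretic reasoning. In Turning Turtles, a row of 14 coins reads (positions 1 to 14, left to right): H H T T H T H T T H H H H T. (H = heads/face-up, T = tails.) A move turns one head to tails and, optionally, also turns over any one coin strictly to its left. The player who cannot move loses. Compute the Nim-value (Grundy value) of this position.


Coins: H H T T H T H T T H H H H T
Key fact: a single head at position k behaves exactly like a Nim heap of size k (turning it to T and optionally flipping a coin at j < k corresponds to moving the heap from k to j, or to 0), and heads combine as a disjunctive sum (two heads at the same place would cancel, matching j XOR j = 0). So the Nim-value is the XOR of the 1-indexed positions of the heads.
Face-up positions (1-indexed): [1, 2, 5, 7, 10, 11, 12, 13]
XOR 0 with 1: 0 XOR 1 = 1
XOR 1 with 2: 1 XOR 2 = 3
XOR 3 with 5: 3 XOR 5 = 6
XOR 6 with 7: 6 XOR 7 = 1
XOR 1 with 10: 1 XOR 10 = 11
XOR 11 with 11: 11 XOR 11 = 0
XOR 0 with 12: 0 XOR 12 = 12
XOR 12 with 13: 12 XOR 13 = 1
Nim-value = 1

1


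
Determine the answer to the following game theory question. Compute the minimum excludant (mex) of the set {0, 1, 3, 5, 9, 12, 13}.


Set = {0, 1, 3, 5, 9, 12, 13}
0 is in the set.
1 is in the set.
2 is NOT in the set. This is the mex.
mex = 2

2


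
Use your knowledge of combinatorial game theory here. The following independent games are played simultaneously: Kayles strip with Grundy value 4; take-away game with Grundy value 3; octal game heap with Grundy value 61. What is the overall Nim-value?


By the Sprague-Grundy theorem, the Grundy value of a sum of games is the XOR of individual Grundy values.
Kayles strip: Grundy value = 4. Running XOR: 0 XOR 4 = 4
take-away game: Grundy value = 3. Running XOR: 4 XOR 3 = 7
octal game heap: Grundy value = 61. Running XOR: 7 XOR 61 = 58
The combined Grundy value is 58.

58


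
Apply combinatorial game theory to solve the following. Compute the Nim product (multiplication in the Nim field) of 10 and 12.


Nim multiplication is bilinear over XOR: (u XOR v) * w = (u*w) XOR (v*w).
So we split each operand into its bit components and XOR the pairwise Nim products.
10 = 2 + 8 (as XOR of powers of 2).
12 = 4 + 8 (as XOR of powers of 2).
Using the standard Nim-product table on single bits:
  2*2 = 3,   2*4 = 8,   2*8 = 12,
  4*4 = 6,   4*8 = 11,  8*8 = 13,
and  1*x = x (identity), k*l = l*k (commutative).
Pairwise Nim products:
  2 * 4 = 8
  2 * 8 = 12
  8 * 4 = 11
  8 * 8 = 13
XOR them: 8 XOR 12 XOR 11 XOR 13 = 2.
Result: 10 * 12 = 2 (in Nim).

2


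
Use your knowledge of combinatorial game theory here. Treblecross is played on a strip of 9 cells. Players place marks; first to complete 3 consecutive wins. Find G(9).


Treblecross: place X on empty cells; 3-in-a-row wins.
Playing within two cells of an existing X lets the opponent win at once, so sensible play treats the cells i-2..i+2 around each X as dead. The player left with no safe cell loses, so this is a normal-play take-away game on strips of safe cells.
Placing X at cell i (0-indexed) of a strip of k safe cells leaves independent strips of sizes max(0, i-2) and max(0, k-i-3). Hence G(k) = mex{ G(max(0,i-2)) XOR G(max(0,k-i-3)) : 0 <= i < k }, with G(0) = 0.
G(1): splits (0,0):0^0=0 -> mex({0}) = 1
G(2): splits (0,0):0^0=0 -> mex({0}) = 1
G(3): splits (0,0):0^0=0 -> mex({0}) = 1
G(4): splits (0,1):0^1=1 (0,0):0^0=0 -> mex({0, 1}) = 2
G(5): splits (0,2):0^1=1 (0,1):0^1=1 (0,0):0^0=0 -> mex({0, 1}) = 2
G(6) = mex({1}) = 0
G(7) = mex({0, 1, 2}) = 3
G(8) = mex({0, 1, 2}) = 3
G(9) = mex({0, 2}) = 1
Therefore G(9) = 1.

1


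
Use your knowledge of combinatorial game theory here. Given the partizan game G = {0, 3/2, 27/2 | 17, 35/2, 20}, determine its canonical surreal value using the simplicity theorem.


Left options: {0, 3/2, 27/2}, max = 27/2
Right options: {17, 35/2, 20}, min = 17
All options are numbers and max(Left) < min(Right), so by the simplicity theorem the value is the simplest (earliest-born) number strictly between 27/2 and 17.
Integers 14 through 16 all lie strictly between 27/2 and 17.
Among integers, the simplest (lowest birthday = smallest |n|; 0 is born on day 0, +-n on day n) is 14.
No non-integer in the interval can be simpler: if x is a non-integer in the interval, then floor(x) or ceil(x) also lies in the interval (the interval contains an integer), and both are proper prefixes of x's sign expansion, i.e. born earlier. So the game value is 14.
Game value = 14

14


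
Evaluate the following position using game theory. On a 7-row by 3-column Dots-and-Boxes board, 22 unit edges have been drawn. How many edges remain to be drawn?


Grid: 7 x 3 boxes, i.e. 8 rows and 4 columns of dots.
Horizontal edges: (rows + 1) * cols = 8 * 3 = 24
Vertical edges: rows * (cols + 1) = 7 * 4 = 28
Total edges: 24 + 28 = 52
Edges drawn: 22
Remaining: 52 - 22 = 30

30


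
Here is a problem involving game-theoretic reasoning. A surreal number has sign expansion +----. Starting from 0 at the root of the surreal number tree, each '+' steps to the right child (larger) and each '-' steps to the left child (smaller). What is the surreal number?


Sign expansion: +----
Rule: track bounds (lo, hi), initially (-inf, +inf). On '+', the current value becomes lo and we move to the simplest number in (value, hi): value + 1 if hi = +inf, otherwise the midpoint (value + hi)/2. On '-', the current value becomes hi and we move to value - 1 if lo = -inf, otherwise the midpoint (lo + value)/2.
Start at 0.
Step 1: sign = +, move right. Bounds: (0, +inf). Value = 1
Step 2: sign = -, move left. Bounds: (0, 1). Value = 1/2
Step 3: sign = -, move left. Bounds: (0, 1/2). Value = 1/4
Step 4: sign = -, move left. Bounds: (0, 1/4). Value = 1/8
Step 5: sign = -, move left. Bounds: (0, 1/8). Value = 1/16
The surreal number with sign expansion +---- is 1/16.

1/16


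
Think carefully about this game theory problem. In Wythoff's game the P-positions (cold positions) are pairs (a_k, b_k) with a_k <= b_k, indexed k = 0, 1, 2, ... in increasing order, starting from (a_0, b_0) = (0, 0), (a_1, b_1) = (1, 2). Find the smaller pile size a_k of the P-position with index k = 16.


By Wythoff's theorem, a_k = floor(k * phi) and b_k = floor(k * phi^2) = a_k + k, where phi = (1 + sqrt(5))/2 is the golden ratio.
phi = (1 + sqrt(5))/2 = 1.618034
k = 16
k * phi = 16 * 1.618034 = 25.888544
a_16 = floor(k * phi) = 25

25


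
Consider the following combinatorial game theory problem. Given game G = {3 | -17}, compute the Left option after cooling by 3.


Original game: {3 | -17} (a switch {a | b} with a > b).
Cooling by t (for t below the temperature (a - b)/2 = 10) taxes each move by t: {a | b} cooled by t is {a - t | b + t}.
Cooling amount: t = 3
Cooled Left option: 3 - 3 = 0
Cooled Right option: -17 + 3 = -14
Cooled game: {0 | -14}
Left option = 0

0


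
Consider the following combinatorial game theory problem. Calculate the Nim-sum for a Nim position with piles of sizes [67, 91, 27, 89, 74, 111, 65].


We need the XOR (exclusive or) of all pile sizes.
After XOR-ing pile 1 (size 67): 0 XOR 67 = 67
After XOR-ing pile 2 (size 91): 67 XOR 91 = 24
After XOR-ing pile 3 (size 27): 24 XOR 27 = 3
After XOR-ing pile 4 (size 89): 3 XOR 89 = 90
After XOR-ing pile 5 (size 74): 90 XOR 74 = 16
After XOR-ing pile 6 (size 111): 16 XOR 111 = 127
After XOR-ing pile 7 (size 65): 127 XOR 65 = 62
The Nim-value of this position is 62.

62


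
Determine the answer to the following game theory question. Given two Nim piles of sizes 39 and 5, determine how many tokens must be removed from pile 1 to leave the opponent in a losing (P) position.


Piles: 39 and 5
Current XOR: 39 XOR 5 = 34 (non-zero, so this is an N-position).
To make the XOR zero, we need to find a move that balances the piles.
For pile 1 (size 39): target = 39 XOR 34 = 5
We reduce pile 1 from 39 to 5.
Tokens removed: 39 - 5 = 34
Verification: 5 XOR 5 = 0

34


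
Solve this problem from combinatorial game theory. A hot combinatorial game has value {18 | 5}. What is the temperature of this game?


The game is {18 | 5}, a switch {a | b} with numbers a > b.
Cooling {a | b} by t gives {a - t | b + t}, which stops being hot when a - t = b + t, i.e. at t = (a - b)/2. So the temperature of a switch is (a - b)/2.
Temperature = (Left option - Right option) / 2
= (18 - (5)) / 2
= 13 / 2
= 13/2

13/2


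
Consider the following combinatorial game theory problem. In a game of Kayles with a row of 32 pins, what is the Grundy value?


Kayles: a move removes 1 or 2 adjacent pins from a contiguous row.
Removing pins from a row of k leaves two independent rows (a, b) with a + b = k - 1 (one pin) or a + b = k - 2 (two pins); an end removal gives a = 0.
By Sprague-Grundy, G(k) = mex{ G(a) XOR G(b) } over all these splits. G(0) = 0.
G(1): splits (0,0):0^0=0 -> mex({0}) = 1
G(2): splits (0,1):0^1=1 (0,0):0^0=0 -> mex({0, 1}) = 2
G(3): splits (0,2):0^2=2 (1,1):1^1=0 (0,1):0^1=1 -> mex({0, 1, 2}) = 3
G(4): splits (0,3):0^3=3 (1,2):1^2=3 (0,2):0^2=2 (1,1):1^1=0 -> mex({0, 2, 3}) = 1
G(5): splits (0,4):0^1=1 (1,3):1^3=2 (2,2):2^2=0 (0,3):0^3=3 (1,2):1^2=3 -> mex({0, 1, 2, 3}) = 4
G(6) = mex({0, 1, 2, 4}) = 3
G(7) = mex({0, 1, 3, 4, 5}) = 2
G(8) = mex({0, 2, 3, 5, 6}) = 1
G(9) = mex({0, 1, 2, 3, 6, 7}) = 4
G(10) = mex({0, 1, 3, 4, 5, 7}) = 2
G(11) = mex({0, 1, 2, 3, 4, 5}) = 6
G(12) = mex({0, 1, 2, 3, 5, 6, 7}) = 4
G(13) = mex({0, 2, 3, 4, 6, 7}) = 1
G(14) = mex({0, 1, 4, 5, 6, 7}) = 2
G(15) = mex({0, 1, 2, 3, 4, 5, 6}) = 7
G(16) = mex({0, 2, 3, 5, 6, 7}) = 1
G(17) = mex({0, 1, 2, 3, 5, 6, 7}) = 4
G(18) = mex({0, 1, 2, 4, 5, 6}) = 3
G(19) = mex({0, 1, 3, 4, 5, 7}) = 2
G(20) = mex({0, 2, 3, 4, 5, 6, 7}) = 1
G(21) = mex({0, 1, 2, 3, 5, 6, 7}) = 4
G(22) = mex({0, 1, 2, 3, 4, 5, 7}) = 6
G(23) = mex({0, 1, 2, 3, 4, 5, 6}) = 7
G(24) = mex({0, 1, 2, 3, 5, 6, 7}) = 4
G(25) = mex({0, 2, 3, 4, 6, 7}) = 1
G(26) = mex({0, 1, 3, 4, 5, 6, 7}) = 2
G(27) = mex({0, 1, 2, 3, 4, 5, 6, 7}) = 8
G(28) = mex({0, 1, 2, 3, 4, 6, 7, 8}) = 5
G(29) = mex({0, 1, 2, 3, 5, 6, 7, 8, 9}) = 4
G(30) = mex({0, 1, 2, 3, 4, 5, 6, 9, 10}) = 7
G(31) = mex({0, 1, 3, 4, 5, 7, 10, 11}) = 2
G(32) = mex({0, 2, 3, 4, 5, 6, 7, 9, 11}) = 1
Therefore G(32) = 1.

1


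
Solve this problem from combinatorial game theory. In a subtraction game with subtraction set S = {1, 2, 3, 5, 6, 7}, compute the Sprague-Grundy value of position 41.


The subtraction set is S = {1, 2, 3, 5, 6, 7}.
G(k) = mex{ G(k - s) : s in S, s <= k }. We compute iteratively: G(0) = 0.
G(1) = mex({0}) = 1
G(2) = mex({0, 1}) = 2
G(3) = mex({0, 1, 2}) = 3
G(4) = mex({1, 2, 3}) = 0
G(5) = mex({0, 2, 3}) = 1
G(6) = mex({0, 1, 3}) = 2
G(7) = mex({0, 1, 2}) = 3
G(8) = mex({1, 2, 3}) = 0
G(9) = mex({0, 2, 3}) = 1
G(10) = mex({0, 1, 3}) = 2
Observe that G(4)..G(10) = 0, 1, 2, 3, 0, 1, 2 repeats G(0)..G(6) = 0, 1, 2, 3, 0, 1, 2.
For k >= max(S) = 7, G(k) is determined by the previous 7 values G(k-7)..G(k-1); a window of 7 consecutive values has recurred shifted by 4, so by induction G(k + 4) = G(k) for all k >= 0: the sequence is periodic from the start with period 4.
One period: G(0..3) = 0, 1, 2, 3.
41 mod 4 = 1, so G(41) = G(1) = 1.

1


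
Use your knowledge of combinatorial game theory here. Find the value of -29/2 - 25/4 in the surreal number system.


x = -29/2, y = 25/4
Converting to common denominator: 4
x = -58/4, y = 25/4
x - y = -29/2 - 25/4 = -83/4

-83/4


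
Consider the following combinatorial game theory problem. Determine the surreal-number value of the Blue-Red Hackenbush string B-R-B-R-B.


Edges (from ground): B-R-B-R-B
By Berlekamp's sign-expansion rule, a Blue-Red Hackenbush stalk has the value of the surreal number whose sign sequence is the edge sequence with B -> + and R -> -.
Sign sequence: +-+-+
Trace the sign expansion in the surreal number tree, starting from 0:
Edge 1: B (sign +) -> bounds (0, +inf), value = 1
Edge 2: R (sign -) -> bounds (0, 1), value = 1/2
Edge 3: B (sign +) -> bounds (1/2, 1), value = 3/4
Edge 4: R (sign -) -> bounds (1/2, 3/4), value = 5/8
Edge 5: B (sign +) -> bounds (5/8, 3/4), value = 11/16
Game value = 11/16

11/16


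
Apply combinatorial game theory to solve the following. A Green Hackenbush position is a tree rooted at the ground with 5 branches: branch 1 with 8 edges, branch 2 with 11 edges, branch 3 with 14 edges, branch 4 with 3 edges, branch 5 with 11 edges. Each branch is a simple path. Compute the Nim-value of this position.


The tree has 5 branches from the ground vertex.
In Green Hackenbush, the Nim-value of a simple path of length k is k.
Branch 1: length 8, Nim-value = 8
Branch 2: length 11, Nim-value = 11
Branch 3: length 14, Nim-value = 14
Branch 4: length 3, Nim-value = 3
Branch 5: length 11, Nim-value = 11
Total Nim-value = XOR of all branch values:
0 XOR 8 = 8
8 XOR 11 = 3
3 XOR 14 = 13
13 XOR 3 = 14
14 XOR 11 = 5
Nim-value of the tree = 5

5


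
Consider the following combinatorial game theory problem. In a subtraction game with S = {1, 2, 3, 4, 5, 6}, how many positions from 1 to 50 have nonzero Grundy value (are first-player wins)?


Subtraction set S = {1, 2, 3, 4, 5, 6}, so G(n) = n mod 7.
G(n) = 0 when n is a multiple of 7.
Multiples of 7 in [1, 50]: 7
N-positions (nonzero Grundy) = 50 - 7 = 43

43


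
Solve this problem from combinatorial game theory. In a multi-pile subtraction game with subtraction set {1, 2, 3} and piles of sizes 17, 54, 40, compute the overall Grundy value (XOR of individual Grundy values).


Subtraction set: {1, 2, 3}
For this subtraction set, G(n) = n mod 4 (period = max + 1 = 4).
Pile 1 (size 17): G(17) = 17 mod 4 = 1
Pile 2 (size 54): G(54) = 54 mod 4 = 2
Pile 3 (size 40): G(40) = 40 mod 4 = 0
Total Grundy value = XOR of all: 1 XOR 2 XOR 0 = 3

3


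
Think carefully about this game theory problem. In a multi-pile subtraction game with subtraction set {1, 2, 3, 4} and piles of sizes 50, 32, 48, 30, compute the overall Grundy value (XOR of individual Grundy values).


Subtraction set: {1, 2, 3, 4}
For this subtraction set, G(n) = n mod 5 (period = max + 1 = 5).
Pile 1 (size 50): G(50) = 50 mod 5 = 0
Pile 2 (size 32): G(32) = 32 mod 5 = 2
Pile 3 (size 48): G(48) = 48 mod 5 = 3
Pile 4 (size 30): G(30) = 30 mod 5 = 0
Total Grundy value = XOR of all: 0 XOR 2 XOR 3 XOR 0 = 1

1


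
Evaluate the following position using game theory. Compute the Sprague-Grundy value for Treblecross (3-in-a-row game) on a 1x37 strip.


Treblecross: place X on empty cells; 3-in-a-row wins.
Playing within two cells of an existing X lets the opponent win at once, so sensible play treats the cells i-2..i+2 around each X as dead. The player left with no safe cell loses, so this is a normal-play take-away game on strips of safe cells.
Placing X at cell i (0-indexed) of a strip of k safe cells leaves independent strips of sizes max(0, i-2) and max(0, k-i-3). Hence G(k) = mex{ G(max(0,i-2)) XOR G(max(0,k-i-3)) : 0 <= i < k }, with G(0) = 0.
G(1): splits (0,0):0^0=0 -> mex({0}) = 1
G(2): splits (0,0):0^0=0 -> mex({0}) = 1
G(3): splits (0,0):0^0=0 -> mex({0}) = 1
G(4): splits (0,1):0^1=1 (0,0):0^0=0 -> mex({0, 1}) = 2
G(5): splits (0,2):0^1=1 (0,1):0^1=1 (0,0):0^0=0 -> mex({0, 1}) = 2
G(6) = mex({1}) = 0
G(7) = mex({0, 1, 2}) = 3
G(8) = mex({0, 1, 2}) = 3
G(9) = mex({0, 2}) = 1
G(10) = mex({0, 2, 3}) = 1
G(11) = mex({0, 3}) = 1
G(12) = mex({1, 3}) = 0
G(13) = mex({0, 1, 2, 3}) = 4
G(14) = mex({0, 1, 2}) = 3
G(15) = mex({0, 1, 2}) = 3
G(16) = mex({0, 1, 2, 4}) = 3
G(17) = mex({0, 1, 3, 4}) = 2
G(18) = mex({0, 1, 3, 4}) = 2
G(19) = mex({0, 1, 3, 5}) = 2
G(20) = mex({0, 1, 2, 3, 5}) = 4
G(21) = mex({0, 1, 2, 3, 5}) = 4
G(22) = mex({1, 2, 6}) = 0
G(23) = mex({0, 1, 2, 3, 4, 6}) = 5
G(24) = mex({0, 1, 2, 3, 4}) = 5
G(25) = mex({0, 1, 3, 4, 7}) = 2
G(26) = mex({0, 1, 3, 4, 5, 7}) = 2
G(27) = mex({0, 1, 3, 5}) = 2
G(28) = mex({0, 1, 2, 5}) = 3
G(29) = mex({0, 1, 2, 4, 5, 6}) = 3
G(30) = mex({1, 2, 4, 6}) = 0
G(31) = mex({0, 1, 2, 3, 4, 6}) = 5
G(32) = mex({1, 2, 3, 4, 7}) = 0
G(33) = mex({0, 3, 7}) = 1
G(34) = mex({0, 2, 3, 5, 7}) = 1
G(35) = mex({0, 2, 3, 5, 6}) = 1
G(36) = mex({0, 1, 2, 5, 6}) = 3
G(37) = mex({0, 1, 2, 4, 5, 6}) = 3
Therefore G(37) = 3.

3


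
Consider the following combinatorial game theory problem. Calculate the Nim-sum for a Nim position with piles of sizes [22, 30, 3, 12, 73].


We need the XOR (exclusive or) of all pile sizes.
After XOR-ing pile 1 (size 22): 0 XOR 22 = 22
After XOR-ing pile 2 (size 30): 22 XOR 30 = 8
After XOR-ing pile 3 (size 3): 8 XOR 3 = 11
After XOR-ing pile 4 (size 12): 11 XOR 12 = 7
After XOR-ing pile 5 (size 73): 7 XOR 73 = 78
The Nim-value of this position is 78.

78


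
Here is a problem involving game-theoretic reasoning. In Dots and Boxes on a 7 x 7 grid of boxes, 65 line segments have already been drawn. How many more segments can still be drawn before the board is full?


Grid: 7 x 7 boxes, i.e. 8 rows and 8 columns of dots.
Horizontal edges: (rows + 1) * cols = 8 * 7 = 56
Vertical edges: rows * (cols + 1) = 7 * 8 = 56
Total edges: 56 + 56 = 112
Edges drawn: 65
Remaining: 112 - 65 = 47

47


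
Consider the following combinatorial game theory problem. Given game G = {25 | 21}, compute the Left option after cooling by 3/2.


Original game: {25 | 21} (a switch {a | b} with a > b).
Cooling by t (for t below the temperature (a - b)/2 = 2) taxes each move by t: {a | b} cooled by t is {a - t | b + t}.
Cooling amount: t = 3/2
Cooled Left option: 25 - 3/2 = 47/2
Cooled Right option: 21 + 3/2 = 45/2
Cooled game: {47/2 | 45/2}
Left option = 47/2

47/2


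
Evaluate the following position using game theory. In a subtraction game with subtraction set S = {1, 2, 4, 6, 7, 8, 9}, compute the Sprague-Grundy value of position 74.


The subtraction set is S = {1, 2, 4, 6, 7, 8, 9}.
G(k) = mex{ G(k - s) : s in S, s <= k }. We compute iteratively: G(0) = 0.
G(1) = mex({0}) = 1
G(2) = mex({0, 1}) = 2
G(3) = mex({1, 2}) = 0
G(4) = mex({0, 2}) = 1
G(5) = mex({0, 1}) = 2
G(6) = mex({0, 1, 2}) = 3
G(7) = mex({0, 1, 2, 3}) = 4
G(8) = mex({0, 1, 2, 3, 4}) = 5
G(9) = mex({0, 1, 2, 4, 5}) = 3
G(10) = mex({0, 1, 2, 3, 5}) = 4
G(11) = mex({0, 1, 2, 3, 4}) = 5
G(12) = mex({0, 1, 2, 3, 4, 5}) = 6
G(13) = mex({1, 2, 3, 4, 5, 6}) = 0
G(14) = mex({0, 2, 3, 4, 5, 6}) = 1
G(15) = mex({0, 1, 3, 4, 5}) = 2
G(16) = mex({1, 2, 3, 4, 5, 6}) = 0
G(17) = mex({0, 2, 3, 4, 5}) = 1
G(18) = mex({0, 1, 3, 4, 5, 6}) = 2
G(19) = mex({0, 1, 2, 4, 5, 6}) = 3
G(20) = mex({0, 1, 2, 3, 5, 6}) = 4
G(21) = mex({0, 1, 2, 3, 4, 6}) = 5
Observe that G(13)..G(21) = 0, 1, 2, 0, 1, 2, 3, 4, 5 repeats G(0)..G(8) = 0, 1, 2, 0, 1, 2, 3, 4, 5.
For k >= max(S) = 9, G(k) is determined by the previous 9 values G(k-9)..G(k-1); a window of 9 consecutive values has recurred shifted by 13, so by induction G(k + 13) = G(k) for all k >= 0: the sequence is periodic from the start with period 13.
One period: G(0..12) = 0, 1, 2, 0, 1, 2, 3, 4, 5, 3, 4, 5, 6.
74 mod 13 = 9, so G(74) = G(9) = 3.

3


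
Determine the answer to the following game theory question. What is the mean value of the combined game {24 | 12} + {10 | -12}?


G1 = {24 | 12}, G2 = {10 | -12}
Each is a switch {a | b} with numbers a > b; its mean value is (a + b)/2, and mean value is additive over game sums: m(G1 + G2) = m(G1) + m(G2).
Mean of G1 = (24 + (12))/2 = 36/2 = 18
Mean of G2 = (10 + (-12))/2 = -2/2 = -1
Mean of G1 + G2 = 18 + -1 = 17

17


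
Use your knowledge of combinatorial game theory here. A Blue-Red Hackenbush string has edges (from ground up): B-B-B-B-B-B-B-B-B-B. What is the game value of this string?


Edges (from ground): B-B-B-B-B-B-B-B-B-B
By Berlekamp's sign-expansion rule, a Blue-Red Hackenbush stalk has the value of the surreal number whose sign sequence is the edge sequence with B -> + and R -> -.
Sign sequence: ++++++++++
Trace the sign expansion in the surreal number tree, starting from 0:
Edge 1: B (sign +) -> bounds (0, +inf), value = 1
Edge 2: B (sign +) -> bounds (1, +inf), value = 2
Edge 3: B (sign +) -> bounds (2, +inf), value = 3
Edge 4: B (sign +) -> bounds (3, +inf), value = 4
Edge 5: B (sign +) -> bounds (4, +inf), value = 5
Edge 6: B (sign +) -> bounds (5, +inf), value = 6
Edge 7: B (sign +) -> bounds (6, +inf), value = 7
Edge 8: B (sign +) -> bounds (7, +inf), value = 8
Edge 9: B (sign +) -> bounds (8, +inf), value = 9
Edge 10: B (sign +) -> bounds (9, +inf), value = 10
Game value = 10

10
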